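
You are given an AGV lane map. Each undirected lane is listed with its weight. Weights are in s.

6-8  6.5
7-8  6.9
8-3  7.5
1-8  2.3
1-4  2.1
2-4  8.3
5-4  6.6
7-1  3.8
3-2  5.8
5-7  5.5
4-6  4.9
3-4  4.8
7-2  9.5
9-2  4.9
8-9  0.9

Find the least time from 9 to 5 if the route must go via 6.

Shortest 9→6: 9 → 8 → 6 = 7.4
Best 6 to 5: 6 → 4 → 5 costing 11.5
Total via 6: 7.4 + 11.5 = 18.9 s.

18.9 s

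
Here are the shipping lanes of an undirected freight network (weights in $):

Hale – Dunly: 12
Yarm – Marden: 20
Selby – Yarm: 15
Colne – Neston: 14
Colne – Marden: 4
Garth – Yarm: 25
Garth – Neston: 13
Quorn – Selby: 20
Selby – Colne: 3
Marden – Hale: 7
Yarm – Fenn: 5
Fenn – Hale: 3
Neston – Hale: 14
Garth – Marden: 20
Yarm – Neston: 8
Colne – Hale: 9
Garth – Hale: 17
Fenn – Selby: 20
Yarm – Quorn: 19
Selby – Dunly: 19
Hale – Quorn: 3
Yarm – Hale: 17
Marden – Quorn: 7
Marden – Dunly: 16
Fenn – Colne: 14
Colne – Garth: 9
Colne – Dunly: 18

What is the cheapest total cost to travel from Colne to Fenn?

Running Dijkstra from Colne:
Colne: 0
Selby: 3  (via Colne)
Marden: 4  (via Colne)
Garth: 9  (via Colne)
Hale: 9  (via Colne)
Quorn: 11  (via Marden)
Fenn: 12  (via Hale)
Shortest route: Colne–Hale–Fenn = $12.

$12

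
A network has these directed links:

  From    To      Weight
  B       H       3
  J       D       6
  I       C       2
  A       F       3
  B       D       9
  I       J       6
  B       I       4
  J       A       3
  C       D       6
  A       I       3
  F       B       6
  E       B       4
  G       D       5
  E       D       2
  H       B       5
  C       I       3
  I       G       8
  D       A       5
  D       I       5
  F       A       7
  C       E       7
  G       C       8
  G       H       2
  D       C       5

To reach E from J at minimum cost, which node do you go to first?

Enumerating some paths:
J - A - I - C - E: 3+3+2+7 = 15
J - D - I - C - E: 6+5+2+7 = 20
J - D - C - E: 6+5+7 = 18
The minimum is 15 via J - A - I - C - E.
So from J the first move is to A.

A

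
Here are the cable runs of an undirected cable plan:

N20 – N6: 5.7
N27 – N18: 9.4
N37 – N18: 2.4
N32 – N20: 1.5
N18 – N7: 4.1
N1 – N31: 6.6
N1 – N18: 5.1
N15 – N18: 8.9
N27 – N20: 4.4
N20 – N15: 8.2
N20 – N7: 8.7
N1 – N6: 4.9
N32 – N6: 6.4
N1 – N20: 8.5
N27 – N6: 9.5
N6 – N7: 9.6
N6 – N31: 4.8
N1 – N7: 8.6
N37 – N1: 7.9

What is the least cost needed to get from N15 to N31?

18.7

Enumerating some paths:
N15 → N20 → N6 → N31: 8.2+5.7+4.8 = 18.7
N15 → N18 → N1 → N31: 8.9+5.1+6.6 = 20.6
N15 → N20 → N32 → N6 → N31: 8.2+1.5+6.4+4.8 = 20.9
N15 → N20 → N1 → N31: 8.2+8.5+6.6 = 23.3
The minimum is 18.7 via N15 → N20 → N6 → N31.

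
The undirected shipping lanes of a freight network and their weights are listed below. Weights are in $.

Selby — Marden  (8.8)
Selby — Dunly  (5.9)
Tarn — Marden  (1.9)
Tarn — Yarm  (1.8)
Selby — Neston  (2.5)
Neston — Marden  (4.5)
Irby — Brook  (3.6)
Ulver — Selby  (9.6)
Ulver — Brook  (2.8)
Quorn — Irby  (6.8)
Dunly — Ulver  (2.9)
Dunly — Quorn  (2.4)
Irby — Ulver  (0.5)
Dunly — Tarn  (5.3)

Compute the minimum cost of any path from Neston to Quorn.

$10.8

Shortest distances from Neston:
Neston: 0
Selby: 2.5  (via Neston)
Marden: 4.5  (via Neston)
Tarn: 6.4  (via Marden)
Yarm: 8.2  (via Tarn)
Dunly: 8.4  (via Selby)
Quorn: 10.8  (via Dunly)
Shortest route: Neston → Selby → Dunly → Quorn = $10.8.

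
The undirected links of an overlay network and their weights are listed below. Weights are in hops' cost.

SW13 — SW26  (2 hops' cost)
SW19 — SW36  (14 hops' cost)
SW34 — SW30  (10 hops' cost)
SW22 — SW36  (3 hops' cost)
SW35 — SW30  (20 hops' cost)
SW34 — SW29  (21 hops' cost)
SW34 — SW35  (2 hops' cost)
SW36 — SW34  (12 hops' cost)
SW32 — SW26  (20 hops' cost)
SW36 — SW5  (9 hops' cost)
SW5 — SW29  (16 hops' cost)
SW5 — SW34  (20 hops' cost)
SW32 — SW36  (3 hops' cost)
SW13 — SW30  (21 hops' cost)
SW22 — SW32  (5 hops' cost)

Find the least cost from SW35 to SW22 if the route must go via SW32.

Best SW35 to SW32: SW35 → SW34 → SW36 → SW32 costing 17
Shortest SW32→SW22: SW32 → SW22 = 5
Total via SW32: 17 + 5 = 22 hops' cost.

22 hops' cost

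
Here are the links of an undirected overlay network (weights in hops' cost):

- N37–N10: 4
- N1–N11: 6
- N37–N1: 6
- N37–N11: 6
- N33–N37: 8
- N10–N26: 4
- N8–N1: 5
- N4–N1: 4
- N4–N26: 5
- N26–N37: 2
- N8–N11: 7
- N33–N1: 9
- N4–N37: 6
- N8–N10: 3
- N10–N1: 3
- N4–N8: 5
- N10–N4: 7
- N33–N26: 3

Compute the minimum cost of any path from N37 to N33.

5 hops' cost

Compare a few routes:
N37 → N26 → N33: 2+3 = 5
N37 → N33: 8 = 8
The minimum is 5 hops' cost via N37 → N26 → N33.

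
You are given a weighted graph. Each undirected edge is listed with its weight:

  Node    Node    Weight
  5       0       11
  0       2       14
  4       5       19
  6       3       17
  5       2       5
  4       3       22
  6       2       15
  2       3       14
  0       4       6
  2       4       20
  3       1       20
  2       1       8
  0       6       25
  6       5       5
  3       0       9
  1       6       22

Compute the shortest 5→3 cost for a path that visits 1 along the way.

Best 5 to 1: 5–2–1 costing 13
Best 1 to 3: 1–3 costing 20
Total via 1: 13 + 20 = 33.

33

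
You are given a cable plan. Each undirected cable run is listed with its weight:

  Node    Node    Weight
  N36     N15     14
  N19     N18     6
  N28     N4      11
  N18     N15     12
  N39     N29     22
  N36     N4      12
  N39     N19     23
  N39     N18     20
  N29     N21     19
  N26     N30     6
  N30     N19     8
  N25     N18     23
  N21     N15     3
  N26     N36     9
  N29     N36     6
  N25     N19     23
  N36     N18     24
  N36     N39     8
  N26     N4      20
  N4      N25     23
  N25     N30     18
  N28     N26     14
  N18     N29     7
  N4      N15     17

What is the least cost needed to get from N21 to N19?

21

Compare a few routes:
N21 - N15 - N18 - N19: 3+12+6 = 21
N21 - N29 - N18 - N19: 19+7+6 = 32
N21 - N15 - N36 - N29 - N18 - N19: 3+14+6+7+6 = 36
Cheapest is N21 - N15 - N18 - N19 at 21.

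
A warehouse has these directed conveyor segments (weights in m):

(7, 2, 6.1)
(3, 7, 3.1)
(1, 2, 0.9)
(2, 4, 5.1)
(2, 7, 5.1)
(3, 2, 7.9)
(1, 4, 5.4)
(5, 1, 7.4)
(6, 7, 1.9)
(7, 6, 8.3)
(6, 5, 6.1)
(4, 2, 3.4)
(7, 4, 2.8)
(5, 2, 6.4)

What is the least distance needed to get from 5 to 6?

Running Dijkstra from 5:
5: 0
2: 6.4  (via 5)
1: 7.4  (via 5)
4: 11.5  (via 2)
7: 11.5  (via 2)
6: 19.8  (via 7)
Shortest route: 5 → 2 → 7 → 6 = 19.8 m.

19.8 m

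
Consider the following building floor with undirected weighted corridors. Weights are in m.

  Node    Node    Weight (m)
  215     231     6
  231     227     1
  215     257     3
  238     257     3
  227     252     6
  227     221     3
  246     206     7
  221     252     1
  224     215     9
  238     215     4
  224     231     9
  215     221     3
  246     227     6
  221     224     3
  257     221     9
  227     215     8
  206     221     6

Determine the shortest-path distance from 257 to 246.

15 m

Candidate routes:
257 → 215 → 227 → 246: 3+8+6 = 17
257 → 215 → 231 → 227 → 246: 3+6+1+6 = 16
257 → 215 → 221 → 227 → 246: 3+3+3+6 = 15
Cheapest is 257 → 215 → 221 → 227 → 246 at 15 m.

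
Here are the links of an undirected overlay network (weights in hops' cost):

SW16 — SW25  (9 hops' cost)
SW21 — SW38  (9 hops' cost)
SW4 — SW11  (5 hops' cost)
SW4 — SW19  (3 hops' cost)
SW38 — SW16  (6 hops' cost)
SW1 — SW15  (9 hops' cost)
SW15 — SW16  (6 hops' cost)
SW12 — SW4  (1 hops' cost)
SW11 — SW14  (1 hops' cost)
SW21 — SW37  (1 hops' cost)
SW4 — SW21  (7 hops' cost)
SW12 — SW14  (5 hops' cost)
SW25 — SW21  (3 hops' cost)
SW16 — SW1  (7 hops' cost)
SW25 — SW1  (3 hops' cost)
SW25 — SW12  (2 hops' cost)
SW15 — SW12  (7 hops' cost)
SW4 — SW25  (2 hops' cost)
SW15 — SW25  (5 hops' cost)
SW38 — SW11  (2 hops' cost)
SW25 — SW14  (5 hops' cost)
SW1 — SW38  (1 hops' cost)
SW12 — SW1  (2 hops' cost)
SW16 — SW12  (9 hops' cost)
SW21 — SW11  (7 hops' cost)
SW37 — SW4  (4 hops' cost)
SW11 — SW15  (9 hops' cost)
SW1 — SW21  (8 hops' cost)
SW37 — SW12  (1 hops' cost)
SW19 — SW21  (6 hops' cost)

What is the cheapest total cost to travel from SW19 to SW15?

Shortest distances from SW19:
SW19: 0
SW4: 3  (via SW19)
SW12: 4  (via SW4)
SW37: 5  (via SW12)
SW25: 5  (via SW4)
SW1: 6  (via SW12)
SW21: 6  (via SW19)
SW38: 7  (via SW1)
SW11: 8  (via SW4)
SW14: 9  (via SW12)
SW15: 10  (via SW25)
Shortest route: SW19–SW4–SW25–SW15 = 10 hops' cost.

10 hops' cost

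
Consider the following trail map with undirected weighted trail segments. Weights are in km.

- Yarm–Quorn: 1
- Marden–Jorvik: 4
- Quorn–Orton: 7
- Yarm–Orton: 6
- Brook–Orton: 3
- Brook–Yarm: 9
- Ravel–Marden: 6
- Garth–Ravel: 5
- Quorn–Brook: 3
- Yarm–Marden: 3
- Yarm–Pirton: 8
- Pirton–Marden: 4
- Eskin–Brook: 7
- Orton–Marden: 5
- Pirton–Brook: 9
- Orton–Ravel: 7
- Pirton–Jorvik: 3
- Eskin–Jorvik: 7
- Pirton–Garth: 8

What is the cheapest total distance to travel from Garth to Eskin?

18 km

Shortest distances from Garth:
Garth: 0
Ravel: 5  (via Garth)
Pirton: 8  (via Garth)
Marden: 11  (via Ravel)
Jorvik: 11  (via Pirton)
Orton: 12  (via Ravel)
Yarm: 14  (via Marden)
Brook: 15  (via Orton)
Quorn: 15  (via Yarm)
Eskin: 18  (via Jorvik)
Shortest route: Garth–Pirton–Jorvik–Eskin = 18 km.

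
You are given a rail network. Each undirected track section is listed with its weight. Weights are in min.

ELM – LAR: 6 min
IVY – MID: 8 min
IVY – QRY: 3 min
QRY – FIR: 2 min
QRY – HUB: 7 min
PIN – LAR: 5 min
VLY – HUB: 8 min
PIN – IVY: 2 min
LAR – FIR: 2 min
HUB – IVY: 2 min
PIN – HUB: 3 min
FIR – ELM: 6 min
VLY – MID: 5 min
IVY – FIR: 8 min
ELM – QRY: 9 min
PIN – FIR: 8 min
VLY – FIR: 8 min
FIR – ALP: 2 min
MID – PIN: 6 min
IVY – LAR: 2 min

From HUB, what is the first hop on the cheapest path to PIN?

Enumerating some paths:
HUB - IVY - PIN: 2+2 = 4
HUB - PIN: 3 = 3
The minimum is 3 min via HUB - PIN.
So from HUB the first move is to PIN.

PIN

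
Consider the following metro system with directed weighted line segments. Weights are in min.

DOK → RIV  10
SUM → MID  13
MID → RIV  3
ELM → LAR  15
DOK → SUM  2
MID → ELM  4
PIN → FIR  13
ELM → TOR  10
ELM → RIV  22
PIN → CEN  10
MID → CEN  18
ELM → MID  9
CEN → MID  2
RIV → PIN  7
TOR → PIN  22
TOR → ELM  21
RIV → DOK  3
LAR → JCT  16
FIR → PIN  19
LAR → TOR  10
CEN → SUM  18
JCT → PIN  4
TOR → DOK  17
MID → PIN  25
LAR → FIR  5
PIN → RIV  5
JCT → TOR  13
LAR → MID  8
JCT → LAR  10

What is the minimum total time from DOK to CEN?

Enumerating some paths:
DOK - SUM - MID - RIV - PIN - CEN: 2+13+3+7+10 = 35
DOK - SUM - MID - CEN: 2+13+18 = 33
DOK - RIV - PIN - CEN: 10+7+10 = 27
Cheapest is DOK - RIV - PIN - CEN at 27 min.

27 min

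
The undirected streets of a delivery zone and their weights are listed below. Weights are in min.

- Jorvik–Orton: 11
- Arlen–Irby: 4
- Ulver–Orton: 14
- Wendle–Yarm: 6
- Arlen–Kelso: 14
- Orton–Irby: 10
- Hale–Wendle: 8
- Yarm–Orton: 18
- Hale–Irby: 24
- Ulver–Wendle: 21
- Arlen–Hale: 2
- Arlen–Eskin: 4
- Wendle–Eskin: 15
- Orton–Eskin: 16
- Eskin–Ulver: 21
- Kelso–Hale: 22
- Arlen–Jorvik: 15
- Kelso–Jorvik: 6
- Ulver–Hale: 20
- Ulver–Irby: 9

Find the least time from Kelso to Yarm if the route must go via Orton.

35 min

Best Kelso to Orton: Kelso → Jorvik → Orton costing 17
Shortest Orton→Yarm: Orton → Yarm = 18
Total via Orton: 17 + 18 = 35 min.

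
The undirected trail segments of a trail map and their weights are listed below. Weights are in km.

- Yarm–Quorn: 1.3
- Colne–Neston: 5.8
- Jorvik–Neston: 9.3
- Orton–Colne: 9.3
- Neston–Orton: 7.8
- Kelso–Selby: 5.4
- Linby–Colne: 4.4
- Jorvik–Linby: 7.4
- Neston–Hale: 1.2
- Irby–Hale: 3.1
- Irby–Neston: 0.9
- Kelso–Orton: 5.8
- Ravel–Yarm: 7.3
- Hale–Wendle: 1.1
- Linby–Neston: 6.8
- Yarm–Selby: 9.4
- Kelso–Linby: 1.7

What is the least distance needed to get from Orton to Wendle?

10.1 km

Running Dijkstra from Orton:
Orton: 0
Kelso: 5.8  (via Orton)
Linby: 7.5  (via Kelso)
Neston: 7.8  (via Orton)
Irby: 8.7  (via Neston)
Hale: 9  (via Neston)
Colne: 9.3  (via Orton)
Wendle: 10.1  (via Hale)
Shortest route: Orton–Neston–Hale–Wendle = 10.1 km.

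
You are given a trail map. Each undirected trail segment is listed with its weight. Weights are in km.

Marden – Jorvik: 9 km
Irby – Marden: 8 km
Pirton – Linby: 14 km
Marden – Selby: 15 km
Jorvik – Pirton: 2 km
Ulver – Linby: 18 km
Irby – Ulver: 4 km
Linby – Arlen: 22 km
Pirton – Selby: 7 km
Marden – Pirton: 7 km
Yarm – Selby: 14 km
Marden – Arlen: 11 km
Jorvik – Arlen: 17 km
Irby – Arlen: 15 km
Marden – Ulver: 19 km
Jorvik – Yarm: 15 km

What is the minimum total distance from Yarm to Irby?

32 km

Shortest distances from Yarm:
Yarm: 0
Selby: 14  (via Yarm)
Jorvik: 15  (via Yarm)
Pirton: 17  (via Jorvik)
Marden: 24  (via Jorvik)
Linby: 31  (via Pirton)
Irby: 32  (via Marden)
Shortest route: Yarm–Jorvik–Marden–Irby = 32 km.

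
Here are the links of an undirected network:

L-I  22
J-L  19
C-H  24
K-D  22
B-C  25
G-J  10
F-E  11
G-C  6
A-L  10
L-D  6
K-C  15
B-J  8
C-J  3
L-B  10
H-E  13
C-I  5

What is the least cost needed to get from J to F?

Enumerating some paths:
J → G → C → H → E → F: 10+6+24+13+11 = 64
J → B → C → H → E → F: 8+25+24+13+11 = 81
J → C → H → E → F: 3+24+13+11 = 51
The minimum is 51 via J → C → H → E → F.

51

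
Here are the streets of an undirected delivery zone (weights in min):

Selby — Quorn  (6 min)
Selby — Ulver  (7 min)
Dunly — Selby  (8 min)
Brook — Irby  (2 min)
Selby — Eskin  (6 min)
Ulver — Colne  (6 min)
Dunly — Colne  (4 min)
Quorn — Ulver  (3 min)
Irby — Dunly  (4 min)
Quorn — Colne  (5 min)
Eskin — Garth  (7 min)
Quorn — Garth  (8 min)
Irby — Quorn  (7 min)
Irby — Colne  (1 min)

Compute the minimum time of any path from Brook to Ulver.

9 min

Shortest distances from Brook:
Brook: 0
Irby: 2  (via Brook)
Colne: 3  (via Irby)
Dunly: 6  (via Irby)
Quorn: 8  (via Colne)
Ulver: 9  (via Colne)
Shortest route: Brook–Irby–Colne–Ulver = 9 min.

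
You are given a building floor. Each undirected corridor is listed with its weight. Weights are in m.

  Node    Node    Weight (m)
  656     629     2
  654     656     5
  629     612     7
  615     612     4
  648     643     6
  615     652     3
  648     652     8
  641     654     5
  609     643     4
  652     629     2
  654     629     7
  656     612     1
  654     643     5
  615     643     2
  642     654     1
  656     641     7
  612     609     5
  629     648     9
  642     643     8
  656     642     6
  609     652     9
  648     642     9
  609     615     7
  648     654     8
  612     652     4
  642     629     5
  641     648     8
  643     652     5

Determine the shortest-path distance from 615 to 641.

12 m

Candidate routes:
615 - 612 - 656 - 641: 4+1+7 = 12
615 - 652 - 629 - 656 - 641: 3+2+2+7 = 14
The minimum is 12 m via 615 - 612 - 656 - 641.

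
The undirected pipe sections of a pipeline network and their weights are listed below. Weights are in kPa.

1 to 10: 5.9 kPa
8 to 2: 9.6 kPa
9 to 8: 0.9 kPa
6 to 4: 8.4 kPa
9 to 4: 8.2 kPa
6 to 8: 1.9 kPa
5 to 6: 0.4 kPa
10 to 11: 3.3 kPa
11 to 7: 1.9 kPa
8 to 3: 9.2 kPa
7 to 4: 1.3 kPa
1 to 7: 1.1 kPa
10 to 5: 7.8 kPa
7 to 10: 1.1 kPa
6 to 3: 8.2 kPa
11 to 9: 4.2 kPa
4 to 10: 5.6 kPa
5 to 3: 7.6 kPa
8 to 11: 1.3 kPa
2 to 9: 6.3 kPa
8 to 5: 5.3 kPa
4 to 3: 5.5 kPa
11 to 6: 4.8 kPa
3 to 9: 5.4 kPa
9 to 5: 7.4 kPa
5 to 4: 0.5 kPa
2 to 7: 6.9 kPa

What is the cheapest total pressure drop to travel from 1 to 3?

7.9 kPa

Running Dijkstra from 1:
1: 0
7: 1.1  (via 1)
10: 2.2  (via 7)
4: 2.4  (via 7)
5: 2.9  (via 4)
11: 3  (via 7)
6: 3.3  (via 5)
8: 4.3  (via 11)
9: 5.2  (via 8)
3: 7.9  (via 4)
Shortest route: 1–7–4–3 = 7.9 kPa.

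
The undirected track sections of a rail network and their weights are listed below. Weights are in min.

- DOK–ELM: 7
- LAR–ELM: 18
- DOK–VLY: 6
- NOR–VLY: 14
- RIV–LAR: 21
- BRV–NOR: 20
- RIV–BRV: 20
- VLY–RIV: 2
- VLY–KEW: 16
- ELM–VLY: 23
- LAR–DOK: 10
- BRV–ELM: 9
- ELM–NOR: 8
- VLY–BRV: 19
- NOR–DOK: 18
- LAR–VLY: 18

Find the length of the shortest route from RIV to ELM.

Candidate routes:
RIV → VLY → DOK → ELM: 2+6+7 = 15
RIV → VLY → NOR → ELM: 2+14+8 = 24
The minimum is 15 min via RIV → VLY → DOK → ELM.

15 min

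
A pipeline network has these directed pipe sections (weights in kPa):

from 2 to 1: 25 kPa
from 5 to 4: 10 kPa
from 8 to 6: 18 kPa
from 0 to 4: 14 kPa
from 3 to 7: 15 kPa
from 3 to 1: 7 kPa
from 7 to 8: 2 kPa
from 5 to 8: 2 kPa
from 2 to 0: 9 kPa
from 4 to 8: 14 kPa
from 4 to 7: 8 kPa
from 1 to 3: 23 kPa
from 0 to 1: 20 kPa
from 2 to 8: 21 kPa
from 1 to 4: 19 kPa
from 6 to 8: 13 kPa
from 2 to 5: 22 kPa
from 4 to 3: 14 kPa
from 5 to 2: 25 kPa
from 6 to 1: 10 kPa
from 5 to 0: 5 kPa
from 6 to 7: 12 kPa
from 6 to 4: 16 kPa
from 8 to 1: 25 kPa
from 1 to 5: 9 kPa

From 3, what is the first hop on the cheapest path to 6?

7

Candidate routes:
3 → 1 → 4 → 7 → 8 → 6: 7+19+8+2+18 = 54
3 → 7 → 8 → 6: 15+2+18 = 35
3 → 1 → 5 → 8 → 6: 7+9+2+18 = 36
3 → 1 → 5 → 4 → 7 → 8 → 6: 7+9+10+8+2+18 = 54
Cheapest is 3 → 7 → 8 → 6 at 35 kPa.
So from 3 the first move is to 7.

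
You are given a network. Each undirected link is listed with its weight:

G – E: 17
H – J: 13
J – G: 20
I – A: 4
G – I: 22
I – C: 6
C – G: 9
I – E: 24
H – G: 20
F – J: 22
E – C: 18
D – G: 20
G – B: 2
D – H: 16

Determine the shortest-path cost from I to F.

57

Running Dijkstra from I:
I: 0
A: 4  (via I)
C: 6  (via I)
G: 15  (via C)
B: 17  (via G)
E: 24  (via I)
D: 35  (via G)
H: 35  (via G)
J: 35  (via G)
F: 57  (via J)
Shortest route: I → C → G → J → F = 57.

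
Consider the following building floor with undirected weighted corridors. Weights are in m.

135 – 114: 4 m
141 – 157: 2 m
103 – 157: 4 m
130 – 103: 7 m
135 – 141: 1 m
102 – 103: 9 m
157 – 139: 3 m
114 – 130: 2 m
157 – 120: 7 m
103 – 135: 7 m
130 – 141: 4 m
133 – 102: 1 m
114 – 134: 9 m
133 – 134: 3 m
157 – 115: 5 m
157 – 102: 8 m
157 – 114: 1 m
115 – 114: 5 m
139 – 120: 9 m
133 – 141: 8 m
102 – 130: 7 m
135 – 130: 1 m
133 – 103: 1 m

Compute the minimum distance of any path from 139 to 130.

Compare a few routes:
139 - 157 - 141 - 135 - 130: 3+2+1+1 = 7
139 - 157 - 114 - 130: 3+1+2 = 6
Cheapest is 139 - 157 - 114 - 130 at 6 m.

6 m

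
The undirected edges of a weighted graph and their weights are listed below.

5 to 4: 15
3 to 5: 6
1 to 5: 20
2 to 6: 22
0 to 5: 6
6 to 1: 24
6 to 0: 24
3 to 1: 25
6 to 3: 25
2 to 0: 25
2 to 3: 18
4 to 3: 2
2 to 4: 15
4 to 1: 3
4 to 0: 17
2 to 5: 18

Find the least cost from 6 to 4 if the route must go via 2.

37

Shortest 6→2: 6 → 2 = 22
Shortest 2→4: 2 → 4 = 15
Total via 2: 22 + 15 = 37.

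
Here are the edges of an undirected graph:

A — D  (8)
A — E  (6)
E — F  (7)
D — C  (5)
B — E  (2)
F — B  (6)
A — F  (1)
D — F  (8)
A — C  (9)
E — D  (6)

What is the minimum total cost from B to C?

Candidate routes:
B - F - A - C: 6+1+9 = 16
B - E - D - C: 2+6+5 = 13
B - E - A - C: 2+6+9 = 17
Cheapest is B - E - D - C at 13.

13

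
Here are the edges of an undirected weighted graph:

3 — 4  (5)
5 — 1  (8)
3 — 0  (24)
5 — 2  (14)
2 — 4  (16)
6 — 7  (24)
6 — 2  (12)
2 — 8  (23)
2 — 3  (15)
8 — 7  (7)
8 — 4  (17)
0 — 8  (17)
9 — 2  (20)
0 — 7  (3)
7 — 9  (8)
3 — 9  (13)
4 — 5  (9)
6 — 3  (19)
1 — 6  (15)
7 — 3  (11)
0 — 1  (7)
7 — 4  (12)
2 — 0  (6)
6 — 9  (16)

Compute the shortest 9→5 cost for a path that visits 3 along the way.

27

Shortest 9→3: 9 → 3 = 13
Best 3 to 5: 3 → 4 → 5 costing 14
Total via 3: 13 + 14 = 27.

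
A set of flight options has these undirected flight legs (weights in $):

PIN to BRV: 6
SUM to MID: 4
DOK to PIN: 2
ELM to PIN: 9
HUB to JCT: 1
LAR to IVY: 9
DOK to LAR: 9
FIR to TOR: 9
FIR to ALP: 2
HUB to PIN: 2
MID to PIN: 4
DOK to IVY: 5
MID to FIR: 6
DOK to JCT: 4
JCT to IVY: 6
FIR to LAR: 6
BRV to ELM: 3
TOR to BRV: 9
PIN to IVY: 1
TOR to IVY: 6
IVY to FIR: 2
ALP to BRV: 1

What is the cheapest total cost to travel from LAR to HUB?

Shortest distances from LAR:
LAR: 0
FIR: 6  (via LAR)
ALP: 8  (via FIR)
IVY: 8  (via FIR)
BRV: 9  (via ALP)
PIN: 9  (via IVY)
DOK: 9  (via LAR)
HUB: 11  (via PIN)
Shortest route: LAR–FIR–IVY–PIN–HUB = $11.

$11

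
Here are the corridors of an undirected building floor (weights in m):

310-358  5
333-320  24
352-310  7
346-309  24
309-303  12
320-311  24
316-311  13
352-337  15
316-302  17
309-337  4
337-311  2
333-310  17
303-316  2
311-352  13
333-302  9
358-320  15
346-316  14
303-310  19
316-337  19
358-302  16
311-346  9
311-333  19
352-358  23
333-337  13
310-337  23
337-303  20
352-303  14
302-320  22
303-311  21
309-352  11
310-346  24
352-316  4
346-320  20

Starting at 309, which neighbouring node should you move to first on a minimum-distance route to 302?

Enumerating some paths:
309 - 303 - 316 - 302: 12+2+17 = 31
309 - 352 - 316 - 302: 11+4+17 = 32
309 - 337 - 333 - 302: 4+13+9 = 26
Cheapest is 309 - 337 - 333 - 302 at 26 m.
So from 309 the first move is to 337.

337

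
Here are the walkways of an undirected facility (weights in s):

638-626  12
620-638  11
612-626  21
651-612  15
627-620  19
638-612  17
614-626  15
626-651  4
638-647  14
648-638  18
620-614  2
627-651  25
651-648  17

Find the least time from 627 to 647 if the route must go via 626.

55 s

Shortest 627→626: 627 → 651 → 626 = 29
Best 626 to 647: 626 → 638 → 647 costing 26
Total via 626: 29 + 26 = 55 s.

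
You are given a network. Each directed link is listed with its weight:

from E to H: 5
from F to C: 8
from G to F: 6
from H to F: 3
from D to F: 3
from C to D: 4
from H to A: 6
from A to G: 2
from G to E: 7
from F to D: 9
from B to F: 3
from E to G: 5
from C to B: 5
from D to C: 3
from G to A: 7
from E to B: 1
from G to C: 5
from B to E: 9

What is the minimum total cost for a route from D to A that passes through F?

36

Shortest D→F: D → F = 3
Shortest F→A: F → C → B → E → H → A = 33
Total via F: 3 + 33 = 36.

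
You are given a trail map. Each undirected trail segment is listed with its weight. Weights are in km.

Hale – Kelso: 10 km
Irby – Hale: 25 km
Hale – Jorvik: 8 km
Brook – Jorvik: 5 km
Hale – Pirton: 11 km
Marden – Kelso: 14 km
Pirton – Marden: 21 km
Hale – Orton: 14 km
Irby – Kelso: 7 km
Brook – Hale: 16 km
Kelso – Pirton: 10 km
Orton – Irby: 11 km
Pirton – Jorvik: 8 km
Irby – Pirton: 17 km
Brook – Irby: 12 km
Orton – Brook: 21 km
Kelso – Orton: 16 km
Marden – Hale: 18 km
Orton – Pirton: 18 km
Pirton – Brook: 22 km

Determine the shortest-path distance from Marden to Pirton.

Enumerating some paths:
Marden → Pirton: 21 = 21
Marden → Hale → Pirton: 18+11 = 29
Marden → Hale → Jorvik → Pirton: 18+8+8 = 34
Marden → Kelso → Pirton: 14+10 = 24
Cheapest is Marden → Pirton at 21 km.

21 km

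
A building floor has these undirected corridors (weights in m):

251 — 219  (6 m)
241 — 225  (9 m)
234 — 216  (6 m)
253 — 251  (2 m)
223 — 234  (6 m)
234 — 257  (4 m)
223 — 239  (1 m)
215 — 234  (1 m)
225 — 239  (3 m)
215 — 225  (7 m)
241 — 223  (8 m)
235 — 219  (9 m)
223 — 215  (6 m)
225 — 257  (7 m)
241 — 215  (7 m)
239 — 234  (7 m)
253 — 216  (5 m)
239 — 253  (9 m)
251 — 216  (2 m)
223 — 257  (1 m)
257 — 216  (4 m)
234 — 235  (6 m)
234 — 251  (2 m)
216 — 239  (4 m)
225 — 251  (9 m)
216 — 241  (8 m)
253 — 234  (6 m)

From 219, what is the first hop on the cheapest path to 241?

251

Candidate routes:
219–251–216–257–223–241: 6+2+4+1+8 = 21
219–251–216–241: 6+2+8 = 16
The minimum is 16 m via 219–251–216–241.
So from 219 the first move is to 251.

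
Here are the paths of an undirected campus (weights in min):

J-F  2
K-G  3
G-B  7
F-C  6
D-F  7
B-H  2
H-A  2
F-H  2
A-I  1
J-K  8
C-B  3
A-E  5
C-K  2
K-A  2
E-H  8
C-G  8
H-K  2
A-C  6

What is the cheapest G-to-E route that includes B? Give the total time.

Best G to B: G–B costing 7
Best B to E: B–H–A–E costing 9
Total via B: 7 + 9 = 16 min.

16 min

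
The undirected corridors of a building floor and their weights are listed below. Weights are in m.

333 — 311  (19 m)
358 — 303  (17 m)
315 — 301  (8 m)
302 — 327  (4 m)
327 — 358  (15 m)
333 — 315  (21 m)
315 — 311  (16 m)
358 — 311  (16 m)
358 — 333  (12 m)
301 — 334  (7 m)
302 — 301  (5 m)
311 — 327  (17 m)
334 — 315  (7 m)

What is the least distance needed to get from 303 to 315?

Enumerating some paths:
303–358–333–311–315: 17+12+19+16 = 64
303–358–327–302–301–334–315: 17+15+4+5+7+7 = 55
303–358–311–315: 17+16+16 = 49
303–358–333–315: 17+12+21 = 50
Cheapest is 303–358–311–315 at 49 m.

49 m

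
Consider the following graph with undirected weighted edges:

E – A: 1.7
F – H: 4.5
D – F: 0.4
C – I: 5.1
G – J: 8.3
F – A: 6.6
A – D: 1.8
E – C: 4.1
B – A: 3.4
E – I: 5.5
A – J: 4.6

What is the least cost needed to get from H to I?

13.9

Compare a few routes:
H → F → D → A → E → C → I: 4.5+0.4+1.8+1.7+4.1+5.1 = 17.6
H → F → D → A → E → I: 4.5+0.4+1.8+1.7+5.5 = 13.9
H → F → A → E → I: 4.5+6.6+1.7+5.5 = 18.3
H → F → A → E → C → I: 4.5+6.6+1.7+4.1+5.1 = 22
The minimum is 13.9 via H → F → D → A → E → I.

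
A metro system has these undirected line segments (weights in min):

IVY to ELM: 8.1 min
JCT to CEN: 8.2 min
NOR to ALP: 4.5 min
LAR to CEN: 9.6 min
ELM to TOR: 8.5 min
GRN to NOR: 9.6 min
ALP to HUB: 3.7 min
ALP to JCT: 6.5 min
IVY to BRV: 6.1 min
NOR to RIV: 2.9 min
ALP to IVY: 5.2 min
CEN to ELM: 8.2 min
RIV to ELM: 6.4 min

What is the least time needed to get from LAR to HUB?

Running Dijkstra from LAR:
LAR: 0
CEN: 9.6  (via LAR)
ELM: 17.8  (via CEN)
JCT: 17.8  (via CEN)
RIV: 24.2  (via ELM)
ALP: 24.3  (via JCT)
IVY: 25.9  (via ELM)
TOR: 26.3  (via ELM)
NOR: 27.1  (via RIV)
HUB: 28  (via ALP)
Shortest route: LAR → CEN → JCT → ALP → HUB = 28 min.

28 min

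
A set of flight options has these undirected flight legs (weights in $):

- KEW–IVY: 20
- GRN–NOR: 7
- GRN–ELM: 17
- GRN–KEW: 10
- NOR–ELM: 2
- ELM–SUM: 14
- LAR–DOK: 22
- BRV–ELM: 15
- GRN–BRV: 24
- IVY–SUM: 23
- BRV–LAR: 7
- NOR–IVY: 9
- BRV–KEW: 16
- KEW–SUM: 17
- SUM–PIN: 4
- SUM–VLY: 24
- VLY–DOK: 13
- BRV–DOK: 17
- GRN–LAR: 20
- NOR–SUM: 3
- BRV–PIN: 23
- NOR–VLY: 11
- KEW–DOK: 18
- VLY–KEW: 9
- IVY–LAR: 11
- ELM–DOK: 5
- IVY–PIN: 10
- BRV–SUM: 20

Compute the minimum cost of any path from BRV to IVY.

$18

Candidate routes:
BRV → LAR → IVY: 7+11 = 18
BRV → ELM → NOR → IVY: 15+2+9 = 26
BRV → SUM → NOR → IVY: 20+3+9 = 32
The minimum is $18 via BRV → LAR → IVY.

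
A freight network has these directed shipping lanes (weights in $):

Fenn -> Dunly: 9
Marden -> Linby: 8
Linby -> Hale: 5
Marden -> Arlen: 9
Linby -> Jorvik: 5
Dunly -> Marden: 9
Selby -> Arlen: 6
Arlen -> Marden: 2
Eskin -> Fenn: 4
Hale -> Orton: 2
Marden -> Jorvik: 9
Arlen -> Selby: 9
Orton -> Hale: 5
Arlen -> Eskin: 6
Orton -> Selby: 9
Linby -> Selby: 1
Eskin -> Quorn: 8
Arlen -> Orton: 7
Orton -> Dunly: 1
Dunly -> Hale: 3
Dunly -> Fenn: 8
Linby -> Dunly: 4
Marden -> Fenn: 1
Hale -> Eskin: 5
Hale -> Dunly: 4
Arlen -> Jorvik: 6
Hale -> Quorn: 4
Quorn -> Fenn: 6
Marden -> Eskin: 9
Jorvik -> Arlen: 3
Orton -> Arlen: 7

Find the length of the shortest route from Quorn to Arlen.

$27

Running Dijkstra from Quorn:
Quorn: 0
Fenn: 6  (via Quorn)
Dunly: 15  (via Fenn)
Hale: 18  (via Dunly)
Orton: 20  (via Hale)
Eskin: 23  (via Hale)
Marden: 24  (via Dunly)
Arlen: 27  (via Orton)
Shortest route: Quorn–Fenn–Dunly–Hale–Orton–Arlen = $27.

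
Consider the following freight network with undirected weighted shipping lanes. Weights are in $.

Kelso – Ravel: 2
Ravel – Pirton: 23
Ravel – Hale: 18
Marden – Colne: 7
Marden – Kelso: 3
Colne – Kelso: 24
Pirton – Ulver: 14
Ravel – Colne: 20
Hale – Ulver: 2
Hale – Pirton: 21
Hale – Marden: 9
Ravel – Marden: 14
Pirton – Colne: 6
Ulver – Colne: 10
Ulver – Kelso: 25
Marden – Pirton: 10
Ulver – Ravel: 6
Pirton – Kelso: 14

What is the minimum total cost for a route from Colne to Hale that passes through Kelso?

Shortest Colne→Kelso: Colne–Marden–Kelso = 10
Shortest Kelso→Hale: Kelso–Ravel–Ulver–Hale = 10
Total via Kelso: 10 + 10 = $20.

$20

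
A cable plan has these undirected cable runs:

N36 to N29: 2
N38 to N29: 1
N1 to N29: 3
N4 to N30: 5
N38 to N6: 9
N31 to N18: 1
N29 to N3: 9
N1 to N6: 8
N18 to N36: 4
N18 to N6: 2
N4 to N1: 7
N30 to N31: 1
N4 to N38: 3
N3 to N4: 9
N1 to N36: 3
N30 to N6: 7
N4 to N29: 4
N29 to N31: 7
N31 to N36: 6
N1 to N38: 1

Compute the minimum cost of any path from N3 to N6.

17

Candidate routes:
N3 → N4 → N30 → N31 → N18 → N6: 9+5+1+1+2 = 18
N3 → N29 → N36 → N18 → N6: 9+2+4+2 = 17
Cheapest is N3 → N29 → N36 → N18 → N6 at 17.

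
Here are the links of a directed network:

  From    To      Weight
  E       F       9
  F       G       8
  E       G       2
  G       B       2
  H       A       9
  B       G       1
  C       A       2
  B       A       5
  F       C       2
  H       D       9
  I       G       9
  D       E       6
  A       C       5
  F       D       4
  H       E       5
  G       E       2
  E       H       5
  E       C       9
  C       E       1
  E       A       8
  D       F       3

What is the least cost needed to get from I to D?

24

Settle nodes by increasing distance from I:
I: 0
G: 9  (via I)
B: 11  (via G)
E: 11  (via G)
A: 16  (via B)
H: 16  (via E)
C: 20  (via E)
F: 20  (via E)
D: 24  (via F)
Shortest route: I → G → E → F → D = 24.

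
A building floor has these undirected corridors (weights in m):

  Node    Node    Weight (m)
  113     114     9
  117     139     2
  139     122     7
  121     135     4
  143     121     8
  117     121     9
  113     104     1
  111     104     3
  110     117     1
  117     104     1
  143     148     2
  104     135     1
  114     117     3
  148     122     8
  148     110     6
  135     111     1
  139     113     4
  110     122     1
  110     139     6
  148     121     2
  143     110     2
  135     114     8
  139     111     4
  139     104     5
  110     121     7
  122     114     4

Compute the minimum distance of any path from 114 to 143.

Candidate routes:
114 → 122 → 110 → 143: 4+1+2 = 7
114 → 117 → 110 → 148 → 143: 3+1+6+2 = 12
114 → 117 → 110 → 143: 3+1+2 = 6
The minimum is 6 m via 114 → 117 → 110 → 143.

6 m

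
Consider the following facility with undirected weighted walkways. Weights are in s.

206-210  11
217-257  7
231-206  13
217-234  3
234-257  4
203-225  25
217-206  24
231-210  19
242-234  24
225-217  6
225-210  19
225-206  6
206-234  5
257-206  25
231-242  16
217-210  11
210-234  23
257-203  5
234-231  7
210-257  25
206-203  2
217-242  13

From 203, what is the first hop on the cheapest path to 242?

206

Enumerating some paths:
203 - 206 - 234 - 217 - 242: 2+5+3+13 = 23
203 - 257 - 217 - 242: 5+7+13 = 25
Cheapest is 203 - 206 - 234 - 217 - 242 at 23 s.
So from 203 the first move is to 206.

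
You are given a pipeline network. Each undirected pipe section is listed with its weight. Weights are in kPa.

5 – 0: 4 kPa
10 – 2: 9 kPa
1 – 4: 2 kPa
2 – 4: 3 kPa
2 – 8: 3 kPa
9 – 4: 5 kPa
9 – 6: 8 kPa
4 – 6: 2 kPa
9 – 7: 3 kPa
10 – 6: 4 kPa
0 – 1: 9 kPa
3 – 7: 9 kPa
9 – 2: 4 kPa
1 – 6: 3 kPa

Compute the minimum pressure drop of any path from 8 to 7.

Settle nodes by increasing distance from 8:
8: 0
2: 3  (via 8)
4: 6  (via 2)
9: 7  (via 2)
1: 8  (via 4)
6: 8  (via 4)
7: 10  (via 9)
Shortest route: 8 → 2 → 9 → 7 = 10 kPa.

10 kPa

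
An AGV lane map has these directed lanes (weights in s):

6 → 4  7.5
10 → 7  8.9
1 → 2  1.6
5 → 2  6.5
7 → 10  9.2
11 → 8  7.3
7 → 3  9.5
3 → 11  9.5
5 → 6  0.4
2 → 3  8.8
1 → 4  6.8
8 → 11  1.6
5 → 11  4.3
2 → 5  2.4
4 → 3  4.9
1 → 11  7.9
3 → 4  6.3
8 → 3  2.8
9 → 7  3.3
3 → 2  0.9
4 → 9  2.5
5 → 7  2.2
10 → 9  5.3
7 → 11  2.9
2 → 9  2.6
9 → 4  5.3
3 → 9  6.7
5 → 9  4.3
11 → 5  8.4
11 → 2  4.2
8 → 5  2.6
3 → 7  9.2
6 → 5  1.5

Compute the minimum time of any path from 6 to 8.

Settle nodes by increasing distance from 6:
6: 0
5: 1.5  (via 6)
7: 3.7  (via 5)
9: 5.8  (via 5)
11: 5.8  (via 5)
4: 7.5  (via 6)
2: 8  (via 5)
3: 12.4  (via 4)
10: 12.9  (via 7)
8: 13.1  (via 11)
Shortest route: 6 → 5 → 11 → 8 = 13.1 s.

13.1 s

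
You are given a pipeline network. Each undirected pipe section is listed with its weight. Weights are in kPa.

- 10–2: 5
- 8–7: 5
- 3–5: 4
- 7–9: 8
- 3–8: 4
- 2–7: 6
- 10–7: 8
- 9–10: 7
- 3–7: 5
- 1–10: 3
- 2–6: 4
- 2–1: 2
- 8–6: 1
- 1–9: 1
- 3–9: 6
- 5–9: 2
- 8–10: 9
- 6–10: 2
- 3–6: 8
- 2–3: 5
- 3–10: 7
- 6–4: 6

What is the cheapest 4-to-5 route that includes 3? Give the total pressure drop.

Best 4 to 3: 4–6–8–3 costing 11
Best 3 to 5: 3–5 costing 4
Total via 3: 11 + 4 = 15 kPa.

15 kPa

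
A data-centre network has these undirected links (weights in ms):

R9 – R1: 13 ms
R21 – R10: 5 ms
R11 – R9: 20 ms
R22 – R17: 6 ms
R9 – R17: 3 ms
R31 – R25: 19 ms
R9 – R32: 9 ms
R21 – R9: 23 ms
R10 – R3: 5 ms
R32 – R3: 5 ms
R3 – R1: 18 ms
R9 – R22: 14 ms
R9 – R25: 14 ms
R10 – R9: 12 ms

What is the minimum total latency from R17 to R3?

Running Dijkstra from R17:
R17: 0
R9: 3  (via R17)
R22: 6  (via R17)
R32: 12  (via R9)
R10: 15  (via R9)
R1: 16  (via R9)
R25: 17  (via R9)
R3: 17  (via R32)
Shortest route: R17–R9–R32–R3 = 17 ms.

17 ms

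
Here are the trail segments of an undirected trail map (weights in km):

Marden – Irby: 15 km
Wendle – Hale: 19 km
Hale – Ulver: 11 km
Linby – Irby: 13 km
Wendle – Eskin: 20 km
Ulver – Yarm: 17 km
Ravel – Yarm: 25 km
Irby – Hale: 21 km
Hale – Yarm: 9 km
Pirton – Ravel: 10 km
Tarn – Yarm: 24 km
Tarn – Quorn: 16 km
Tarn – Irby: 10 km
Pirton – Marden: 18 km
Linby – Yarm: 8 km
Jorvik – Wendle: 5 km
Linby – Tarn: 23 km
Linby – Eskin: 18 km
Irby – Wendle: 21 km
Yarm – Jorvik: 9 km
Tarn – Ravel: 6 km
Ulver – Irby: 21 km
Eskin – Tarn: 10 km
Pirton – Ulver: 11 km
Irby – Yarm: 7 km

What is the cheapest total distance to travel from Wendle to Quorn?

Enumerating some paths:
Wendle–Jorvik–Yarm–Irby–Tarn–Quorn: 5+9+7+10+16 = 47
Wendle–Eskin–Tarn–Quorn: 20+10+16 = 46
Cheapest is Wendle–Eskin–Tarn–Quorn at 46 km.

46 km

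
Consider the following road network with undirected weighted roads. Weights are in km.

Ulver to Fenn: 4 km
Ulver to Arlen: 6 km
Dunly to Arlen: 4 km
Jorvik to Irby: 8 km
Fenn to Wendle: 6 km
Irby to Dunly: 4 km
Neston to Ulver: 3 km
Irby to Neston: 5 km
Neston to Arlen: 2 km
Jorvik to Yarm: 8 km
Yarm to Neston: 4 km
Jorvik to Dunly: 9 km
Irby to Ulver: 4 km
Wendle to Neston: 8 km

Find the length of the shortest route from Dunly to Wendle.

Compare a few routes:
Dunly - Arlen - Neston - Wendle: 4+2+8 = 14
Dunly - Irby - Neston - Wendle: 4+5+8 = 17
Cheapest is Dunly - Arlen - Neston - Wendle at 14 km.

14 km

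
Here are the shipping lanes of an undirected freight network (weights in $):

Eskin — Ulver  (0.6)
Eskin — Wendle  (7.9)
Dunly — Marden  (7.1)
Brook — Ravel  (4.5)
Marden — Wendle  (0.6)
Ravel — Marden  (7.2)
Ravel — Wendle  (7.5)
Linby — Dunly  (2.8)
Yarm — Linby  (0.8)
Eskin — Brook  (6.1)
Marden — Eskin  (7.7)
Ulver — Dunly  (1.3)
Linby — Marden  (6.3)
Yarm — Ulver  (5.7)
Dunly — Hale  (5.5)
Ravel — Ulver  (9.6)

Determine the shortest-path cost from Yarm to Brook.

$11.6

Enumerating some paths:
Yarm → Ulver → Eskin → Brook: 5.7+0.6+6.1 = 12.4
Yarm → Linby → Marden → Ravel → Brook: 0.8+6.3+7.2+4.5 = 18.8
Yarm → Linby → Dunly → Ulver → Ravel → Brook: 0.8+2.8+1.3+9.6+4.5 = 19
Yarm → Linby → Dunly → Ulver → Eskin → Brook: 0.8+2.8+1.3+0.6+6.1 = 11.6
Cheapest is Yarm → Linby → Dunly → Ulver → Eskin → Brook at $11.6.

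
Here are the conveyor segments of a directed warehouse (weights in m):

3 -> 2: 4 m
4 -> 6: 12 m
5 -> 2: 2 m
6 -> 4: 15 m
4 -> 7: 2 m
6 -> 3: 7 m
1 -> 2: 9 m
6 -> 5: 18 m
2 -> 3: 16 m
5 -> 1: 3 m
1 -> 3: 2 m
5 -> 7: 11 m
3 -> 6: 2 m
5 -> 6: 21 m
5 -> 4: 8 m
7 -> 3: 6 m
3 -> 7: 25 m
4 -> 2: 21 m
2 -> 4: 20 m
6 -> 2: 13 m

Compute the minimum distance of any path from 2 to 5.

36 m

Shortest distances from 2:
2: 0
3: 16  (via 2)
6: 18  (via 3)
4: 20  (via 2)
7: 22  (via 4)
5: 36  (via 6)
Shortest route: 2 → 3 → 6 → 5 = 36 m.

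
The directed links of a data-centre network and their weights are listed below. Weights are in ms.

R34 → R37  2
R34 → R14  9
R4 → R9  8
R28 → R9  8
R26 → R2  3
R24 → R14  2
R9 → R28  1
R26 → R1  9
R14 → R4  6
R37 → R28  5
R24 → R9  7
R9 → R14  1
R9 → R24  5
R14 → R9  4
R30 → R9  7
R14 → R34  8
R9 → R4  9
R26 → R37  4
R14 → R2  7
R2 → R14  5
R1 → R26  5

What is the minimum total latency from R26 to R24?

Settle nodes by increasing distance from R26:
R26: 0
R2: 3  (via R26)
R37: 4  (via R26)
R14: 8  (via R2)
R1: 9  (via R26)
R28: 9  (via R37)
R9: 12  (via R14)
R4: 14  (via R14)
R34: 16  (via R14)
R24: 17  (via R9)
Shortest route: R26–R2–R14–R9–R24 = 17 ms.

17 ms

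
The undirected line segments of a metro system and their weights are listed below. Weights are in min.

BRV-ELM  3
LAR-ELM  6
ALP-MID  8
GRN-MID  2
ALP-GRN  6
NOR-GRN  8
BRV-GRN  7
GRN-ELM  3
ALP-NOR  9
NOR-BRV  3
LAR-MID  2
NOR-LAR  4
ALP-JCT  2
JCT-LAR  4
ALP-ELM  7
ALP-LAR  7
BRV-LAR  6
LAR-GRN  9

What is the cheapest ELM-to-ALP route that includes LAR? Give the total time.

Best ELM to LAR: ELM–LAR costing 6
Best LAR to ALP: LAR–JCT–ALP costing 6
Total via LAR: 6 + 6 = 12 min.

12 min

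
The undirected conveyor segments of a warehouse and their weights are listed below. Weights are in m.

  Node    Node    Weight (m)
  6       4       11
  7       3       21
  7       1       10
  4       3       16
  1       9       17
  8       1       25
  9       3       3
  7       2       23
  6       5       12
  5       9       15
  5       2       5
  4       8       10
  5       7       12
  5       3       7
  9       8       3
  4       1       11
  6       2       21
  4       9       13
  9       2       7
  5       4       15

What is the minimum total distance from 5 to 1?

22 m

Running Dijkstra from 5:
5: 0
2: 5  (via 5)
3: 7  (via 5)
9: 10  (via 3)
6: 12  (via 5)
7: 12  (via 5)
8: 13  (via 9)
4: 15  (via 5)
1: 22  (via 7)
Shortest route: 5–7–1 = 22 m.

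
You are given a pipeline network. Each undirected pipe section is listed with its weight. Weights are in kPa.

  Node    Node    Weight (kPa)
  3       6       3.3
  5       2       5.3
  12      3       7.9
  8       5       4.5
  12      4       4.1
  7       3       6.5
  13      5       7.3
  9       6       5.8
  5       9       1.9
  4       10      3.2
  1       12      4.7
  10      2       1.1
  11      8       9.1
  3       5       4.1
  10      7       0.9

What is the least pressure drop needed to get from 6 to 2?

Settle nodes by increasing distance from 6:
6: 0
3: 3.3  (via 6)
9: 5.8  (via 6)
5: 7.4  (via 3)
7: 9.8  (via 3)
10: 10.7  (via 7)
12: 11.2  (via 3)
2: 11.8  (via 10)
Shortest route: 6–3–7–10–2 = 11.8 kPa.

11.8 kPa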